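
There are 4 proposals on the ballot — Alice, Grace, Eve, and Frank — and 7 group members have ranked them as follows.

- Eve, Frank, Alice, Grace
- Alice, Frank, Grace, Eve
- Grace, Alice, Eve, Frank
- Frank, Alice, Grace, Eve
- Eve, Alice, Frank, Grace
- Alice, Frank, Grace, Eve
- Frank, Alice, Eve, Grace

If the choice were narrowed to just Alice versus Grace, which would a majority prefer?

Ballots ranking Alice above Grace: 6.
Ballots ranking Grace above Alice: 1.
Alice wins the head-to-head, 6–1.

Alice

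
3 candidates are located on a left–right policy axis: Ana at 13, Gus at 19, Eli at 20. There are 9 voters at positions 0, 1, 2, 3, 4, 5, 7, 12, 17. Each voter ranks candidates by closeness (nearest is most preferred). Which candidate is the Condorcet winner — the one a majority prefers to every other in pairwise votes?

With single-peaked preferences on a line, the Condorcet winner is the candidate closest to the median voter.
The median voter (position 4) is closest to Ana at 13.
Check: Ana vs Eli — voters closer to Ana: 8 of 9.

Ana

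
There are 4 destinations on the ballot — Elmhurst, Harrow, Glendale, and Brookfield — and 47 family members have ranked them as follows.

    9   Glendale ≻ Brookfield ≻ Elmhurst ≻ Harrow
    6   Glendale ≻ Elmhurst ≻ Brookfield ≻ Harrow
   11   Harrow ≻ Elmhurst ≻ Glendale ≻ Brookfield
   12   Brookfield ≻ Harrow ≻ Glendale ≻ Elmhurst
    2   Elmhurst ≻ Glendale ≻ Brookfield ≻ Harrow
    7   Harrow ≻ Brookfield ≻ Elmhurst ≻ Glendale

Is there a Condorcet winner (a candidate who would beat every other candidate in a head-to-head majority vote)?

Head-to-head results (47 voters total):
Elmhurst vs Harrow: Harrow wins 30–17.
Elmhurst vs Glendale: Glendale wins 27–20.
Elmhurst vs Brookfield: Brookfield wins 28–19.
Harrow vs Glendale: Harrow wins 30–17.
Harrow vs Brookfield: Brookfield wins 29–18.
Glendale vs Brookfield: Glendale wins 28–19.
No candidate beats all others: Harrow beats Glendale beats Brookfield beats Harrow, a majority cycle.

No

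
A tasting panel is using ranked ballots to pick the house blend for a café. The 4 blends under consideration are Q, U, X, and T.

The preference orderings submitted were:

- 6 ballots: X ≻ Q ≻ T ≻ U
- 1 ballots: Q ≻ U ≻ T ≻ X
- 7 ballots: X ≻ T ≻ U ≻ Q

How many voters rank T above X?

1

Ballots ranking T above X: 1.
Ballots ranking X above T: 6+7 = 13.
So 1 of 14 voters prefer T to X.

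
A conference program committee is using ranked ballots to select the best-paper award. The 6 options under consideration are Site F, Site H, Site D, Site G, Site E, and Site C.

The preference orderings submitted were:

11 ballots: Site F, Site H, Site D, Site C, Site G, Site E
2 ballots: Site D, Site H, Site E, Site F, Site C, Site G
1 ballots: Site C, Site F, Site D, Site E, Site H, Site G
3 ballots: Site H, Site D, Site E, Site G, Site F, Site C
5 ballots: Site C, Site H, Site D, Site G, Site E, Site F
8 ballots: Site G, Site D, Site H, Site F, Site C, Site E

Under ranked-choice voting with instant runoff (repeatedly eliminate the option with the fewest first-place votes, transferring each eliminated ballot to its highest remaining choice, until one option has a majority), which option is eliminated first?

Site E

Round 1: Site F 11, Site G 8, Site C 6, Site H 3, Site D 2, Site E 0. Site E has the fewest and is eliminated.
Round 2: Site F 11, Site G 8, Site C 6, Site H 3, Site D 2. Site D has the fewest and is eliminated.
Round 3: Site F 11, Site G 8, Site C 6, Site H 5. Site H has the fewest and is eliminated.
Round 4: Site F 13, Site G 11, Site C 6. Site C has the fewest and is eliminated.
Round 5: Site G 16, Site F 14. Site G has a majority.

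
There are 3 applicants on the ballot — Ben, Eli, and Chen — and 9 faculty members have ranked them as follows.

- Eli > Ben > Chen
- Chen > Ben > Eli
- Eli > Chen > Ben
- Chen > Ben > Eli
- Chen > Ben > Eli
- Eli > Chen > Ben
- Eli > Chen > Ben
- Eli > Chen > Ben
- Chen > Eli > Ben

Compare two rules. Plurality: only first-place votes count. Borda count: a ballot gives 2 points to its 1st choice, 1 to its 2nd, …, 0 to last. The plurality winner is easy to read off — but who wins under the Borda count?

Chen

Plurality first-place counts: Ben 0, Eli 5, Chen 4 → Eli.
Borda totals: Ben 4, Eli 11, Chen 12 → Chen.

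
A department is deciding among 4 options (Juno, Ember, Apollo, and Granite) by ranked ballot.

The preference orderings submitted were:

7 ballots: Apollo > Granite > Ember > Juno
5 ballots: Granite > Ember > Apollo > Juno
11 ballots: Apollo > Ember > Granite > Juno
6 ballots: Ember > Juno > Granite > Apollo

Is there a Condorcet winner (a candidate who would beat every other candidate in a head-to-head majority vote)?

Yes

Head-to-head results (29 voters total):
Juno vs Ember: Ember wins 29–0.
Juno vs Apollo: Apollo wins 23–6.
Juno vs Granite: Granite wins 23–6.
Ember vs Apollo: Apollo wins 18–11.
Ember vs Granite: Ember wins 17–12.
Apollo vs Granite: Apollo wins 18–11.
Apollo beats each rival — Juno (23–6), Ember (18–11), Granite (18–11) — so Apollo is the Condorcet winner.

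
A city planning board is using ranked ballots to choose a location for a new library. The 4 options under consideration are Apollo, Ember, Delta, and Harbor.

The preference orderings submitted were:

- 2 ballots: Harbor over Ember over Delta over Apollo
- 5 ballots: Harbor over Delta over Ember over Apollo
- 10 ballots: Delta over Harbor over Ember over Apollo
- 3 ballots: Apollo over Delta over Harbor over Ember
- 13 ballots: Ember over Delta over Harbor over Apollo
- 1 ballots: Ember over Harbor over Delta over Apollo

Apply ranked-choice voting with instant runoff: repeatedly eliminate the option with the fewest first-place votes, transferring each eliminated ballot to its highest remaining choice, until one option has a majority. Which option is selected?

Delta

Round 1: Ember 14, Delta 10, Harbor 7, Apollo 3. Apollo has the fewest and is eliminated.
Round 2: Ember 14, Delta 13, Harbor 7. Harbor has the fewest and is eliminated.
Round 3: Delta 18, Ember 16. Delta has a majority.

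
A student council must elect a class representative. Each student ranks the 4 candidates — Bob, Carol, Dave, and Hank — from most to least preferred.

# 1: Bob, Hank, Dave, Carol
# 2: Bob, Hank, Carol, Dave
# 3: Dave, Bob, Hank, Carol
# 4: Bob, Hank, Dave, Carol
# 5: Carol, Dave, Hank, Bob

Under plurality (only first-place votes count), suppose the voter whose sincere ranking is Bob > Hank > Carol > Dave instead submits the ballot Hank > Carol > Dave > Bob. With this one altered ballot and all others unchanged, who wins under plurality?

Bob

First-place totals with the altered ballot: Bob 2, Carol 1, Dave 1, Hank 1.
The winner is unchanged: still Bob.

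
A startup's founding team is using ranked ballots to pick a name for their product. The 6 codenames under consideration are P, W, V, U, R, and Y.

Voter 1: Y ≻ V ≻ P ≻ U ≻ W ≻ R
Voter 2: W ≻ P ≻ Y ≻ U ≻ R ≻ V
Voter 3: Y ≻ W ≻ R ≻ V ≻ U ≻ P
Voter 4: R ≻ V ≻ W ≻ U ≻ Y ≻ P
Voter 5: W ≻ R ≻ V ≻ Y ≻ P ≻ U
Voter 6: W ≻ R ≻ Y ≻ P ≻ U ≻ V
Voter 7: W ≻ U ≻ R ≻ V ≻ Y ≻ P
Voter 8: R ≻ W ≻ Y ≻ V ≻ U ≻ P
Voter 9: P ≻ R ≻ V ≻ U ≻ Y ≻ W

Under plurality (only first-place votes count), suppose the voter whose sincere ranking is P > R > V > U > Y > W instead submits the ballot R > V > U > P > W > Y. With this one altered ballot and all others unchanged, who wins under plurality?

First-place totals with the altered ballot: P 0, W 4, V 0, U 0, R 3, Y 2.
The winner is unchanged: still W.

W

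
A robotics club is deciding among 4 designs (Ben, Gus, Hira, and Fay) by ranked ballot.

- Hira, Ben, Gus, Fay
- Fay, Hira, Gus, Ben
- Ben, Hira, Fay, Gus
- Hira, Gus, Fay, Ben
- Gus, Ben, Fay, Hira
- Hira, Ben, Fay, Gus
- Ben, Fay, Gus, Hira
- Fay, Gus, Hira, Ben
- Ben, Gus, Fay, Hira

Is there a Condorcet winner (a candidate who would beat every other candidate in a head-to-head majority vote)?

No

Head-to-head results (9 voters total):
Ben vs Gus: Ben wins 5–4.
Ben vs Hira: Hira wins 5–4.
Ben vs Fay: Ben wins 6–3.
Gus vs Hira: Hira wins 5–4.
Gus vs Fay: Fay wins 5–4.
Hira vs Fay: Fay wins 5–4.
No candidate beats all others: Ben beats Fay beats Hira beats Ben, a majority cycle.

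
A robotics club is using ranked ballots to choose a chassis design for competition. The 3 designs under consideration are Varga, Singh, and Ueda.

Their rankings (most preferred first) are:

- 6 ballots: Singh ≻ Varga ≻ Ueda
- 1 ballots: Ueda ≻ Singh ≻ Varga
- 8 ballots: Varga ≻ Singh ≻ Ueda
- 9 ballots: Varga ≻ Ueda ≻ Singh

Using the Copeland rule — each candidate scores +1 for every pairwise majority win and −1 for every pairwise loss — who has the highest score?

Pairwise results:
  Varga vs Singh: Varga wins 17–7.
  Varga vs Ueda: Varga wins 23–1.
  Singh vs Ueda: Singh wins 14–10.
Copeland scores (wins − losses):
  Varga: 2 − 0 = 2
  Singh: 1 − 1 = 0
  Ueda: 0 − 2 = -2
Varga has the best Copeland score.

Varga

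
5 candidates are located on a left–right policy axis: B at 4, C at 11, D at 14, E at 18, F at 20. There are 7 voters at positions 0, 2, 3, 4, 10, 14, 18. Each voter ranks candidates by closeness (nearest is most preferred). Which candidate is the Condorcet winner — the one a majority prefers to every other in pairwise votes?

With single-peaked preferences on a line, the Condorcet winner is the candidate closest to the median voter.
The median voter (position 4) is closest to B at 4.
Check: B vs D — voters closer to B: 4 of 7.

B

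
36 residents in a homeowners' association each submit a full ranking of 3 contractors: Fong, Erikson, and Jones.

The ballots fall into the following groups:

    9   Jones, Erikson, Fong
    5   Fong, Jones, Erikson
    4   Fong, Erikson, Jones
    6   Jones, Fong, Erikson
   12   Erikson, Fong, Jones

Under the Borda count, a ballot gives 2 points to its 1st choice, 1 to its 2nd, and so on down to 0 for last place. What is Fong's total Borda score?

36

Borda scores:
  Fong: 9·0 + 5·2 + 4·2 + 6·1 + 12·1 = 36
  Erikson: 9·1 + 5·0 + 4·1 + 6·0 + 12·2 = 37
  Jones: 9·2 + 5·1 + 4·0 + 6·2 + 12·0 = 35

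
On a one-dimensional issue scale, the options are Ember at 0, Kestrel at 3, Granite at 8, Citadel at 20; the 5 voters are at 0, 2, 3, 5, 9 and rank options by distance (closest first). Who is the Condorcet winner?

With single-peaked preferences on a line, the Condorcet winner is the candidate closest to the median voter.
The median voter (position 3) is closest to Kestrel at 3.
Check: Kestrel vs Citadel — voters closer to Kestrel: 5 of 5.

Kestrel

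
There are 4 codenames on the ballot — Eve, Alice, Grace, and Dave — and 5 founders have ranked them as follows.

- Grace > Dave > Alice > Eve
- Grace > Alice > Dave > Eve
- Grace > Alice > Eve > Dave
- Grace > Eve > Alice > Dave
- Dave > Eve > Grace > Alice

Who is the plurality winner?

First-place vote totals:
  Eve: 0
  Alice: 0
  Grace: 4
  Dave: 1
Grace has the most first-place votes.

Grace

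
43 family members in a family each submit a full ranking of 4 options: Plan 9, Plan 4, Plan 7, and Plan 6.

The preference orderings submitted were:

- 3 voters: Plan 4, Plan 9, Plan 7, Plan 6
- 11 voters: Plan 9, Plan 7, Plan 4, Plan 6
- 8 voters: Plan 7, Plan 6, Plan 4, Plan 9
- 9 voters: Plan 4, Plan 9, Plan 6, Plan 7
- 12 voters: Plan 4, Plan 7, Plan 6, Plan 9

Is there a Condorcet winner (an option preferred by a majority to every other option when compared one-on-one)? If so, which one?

Head-to-head results (43 voters total):
Plan 9 vs Plan 4: Plan 4 wins 32–11.
Plan 9 vs Plan 7: Plan 9 wins 23–20.
Plan 9 vs Plan 6: Plan 9 wins 23–20.
Plan 4 vs Plan 7: Plan 4 wins 24–19.
Plan 4 vs Plan 6: Plan 4 wins 35–8.
Plan 7 vs Plan 6: Plan 7 wins 34–9.
Plan 4 beats each rival — Plan 9 (32–11), Plan 7 (24–19), Plan 6 (35–8) — so Plan 4 is the Condorcet winner.

Plan 4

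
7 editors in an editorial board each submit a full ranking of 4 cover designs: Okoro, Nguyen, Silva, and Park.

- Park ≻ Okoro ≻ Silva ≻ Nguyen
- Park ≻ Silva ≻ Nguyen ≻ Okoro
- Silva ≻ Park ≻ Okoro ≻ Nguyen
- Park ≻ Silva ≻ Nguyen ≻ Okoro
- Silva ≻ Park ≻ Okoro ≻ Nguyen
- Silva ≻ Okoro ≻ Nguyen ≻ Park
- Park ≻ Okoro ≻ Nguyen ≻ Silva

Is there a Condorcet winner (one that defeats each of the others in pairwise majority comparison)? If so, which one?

Park

Head-to-head results (7 voters total):
Okoro vs Nguyen: Okoro wins 5–2.
Okoro vs Silva: Silva wins 5–2.
Okoro vs Park: Park wins 6–1.
Nguyen vs Silva: Silva wins 6–1.
Nguyen vs Park: Park wins 6–1.
Silva vs Park: Park wins 4–3.
Park beats each rival — Okoro (6–1), Nguyen (6–1), Silva (4–3) — so Park is the Condorcet winner.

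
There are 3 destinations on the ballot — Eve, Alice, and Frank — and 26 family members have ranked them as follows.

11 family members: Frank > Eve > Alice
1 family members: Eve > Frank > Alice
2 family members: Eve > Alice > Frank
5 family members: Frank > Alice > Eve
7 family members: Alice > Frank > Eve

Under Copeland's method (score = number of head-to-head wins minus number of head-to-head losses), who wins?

Frank

Pairwise results:
  Eve vs Alice: Eve wins 14–12.
  Eve vs Frank: Frank wins 23–3.
  Alice vs Frank: Frank wins 17–9.
Copeland scores (wins − losses):
  Eve: 1 − 1 = 0
  Alice: 0 − 2 = -2
  Frank: 2 − 0 = 2
Frank has the best Copeland score.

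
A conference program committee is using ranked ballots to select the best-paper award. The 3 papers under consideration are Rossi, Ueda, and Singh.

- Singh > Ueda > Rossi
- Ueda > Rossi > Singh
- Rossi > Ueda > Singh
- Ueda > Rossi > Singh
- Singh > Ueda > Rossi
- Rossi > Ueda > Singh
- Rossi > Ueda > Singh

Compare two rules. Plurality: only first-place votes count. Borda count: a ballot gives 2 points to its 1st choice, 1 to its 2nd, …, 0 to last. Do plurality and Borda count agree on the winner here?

Plurality first-place counts: Rossi 3, Ueda 2, Singh 2 → Rossi.
Borda totals: Rossi 8, Ueda 9, Singh 4 → Ueda.
The two rules disagree: plurality picks Rossi, Borda picks Ueda.

No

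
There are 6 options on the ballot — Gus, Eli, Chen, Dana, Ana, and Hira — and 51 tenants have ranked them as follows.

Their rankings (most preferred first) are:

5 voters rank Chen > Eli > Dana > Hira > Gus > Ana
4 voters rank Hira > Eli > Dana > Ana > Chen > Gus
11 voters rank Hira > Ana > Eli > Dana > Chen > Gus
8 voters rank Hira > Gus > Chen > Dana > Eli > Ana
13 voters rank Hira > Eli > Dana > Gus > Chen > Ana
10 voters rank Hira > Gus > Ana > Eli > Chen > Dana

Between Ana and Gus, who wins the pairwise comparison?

Gus

Ballots ranking Ana above Gus: 4+11 = 15.
Ballots ranking Gus above Ana: 5+8+13+10 = 36.
Gus wins the head-to-head, 36–15.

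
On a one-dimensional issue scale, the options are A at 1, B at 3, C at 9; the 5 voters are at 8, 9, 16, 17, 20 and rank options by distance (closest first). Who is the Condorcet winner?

With single-peaked preferences on a line, the Condorcet winner is the candidate closest to the median voter.
The median voter (position 16) is closest to C at 9.
Check: C vs A — voters closer to C: 5 of 5.

C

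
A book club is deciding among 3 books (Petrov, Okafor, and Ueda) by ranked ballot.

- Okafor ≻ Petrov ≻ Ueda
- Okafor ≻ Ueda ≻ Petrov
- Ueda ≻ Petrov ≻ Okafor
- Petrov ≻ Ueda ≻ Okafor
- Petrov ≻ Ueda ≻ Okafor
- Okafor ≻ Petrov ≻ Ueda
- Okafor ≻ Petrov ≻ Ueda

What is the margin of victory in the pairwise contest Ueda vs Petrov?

Ballots ranking Ueda above Petrov: 2.
Ballots ranking Petrov above Ueda: 5.
Petrov wins 5–2, a margin of 3.

3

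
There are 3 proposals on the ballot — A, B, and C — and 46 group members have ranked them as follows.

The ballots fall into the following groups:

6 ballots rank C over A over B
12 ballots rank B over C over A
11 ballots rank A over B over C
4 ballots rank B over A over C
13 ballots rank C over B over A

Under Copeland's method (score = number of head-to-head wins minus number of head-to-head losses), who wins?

B

Pairwise results:
  A vs B: B wins 29–17.
  A vs C: C wins 31–15.
  B vs C: B wins 27–19.
Copeland scores (wins − losses):
  A: 0 − 2 = -2
  B: 2 − 0 = 2
  C: 1 − 1 = 0
B has the best Copeland score.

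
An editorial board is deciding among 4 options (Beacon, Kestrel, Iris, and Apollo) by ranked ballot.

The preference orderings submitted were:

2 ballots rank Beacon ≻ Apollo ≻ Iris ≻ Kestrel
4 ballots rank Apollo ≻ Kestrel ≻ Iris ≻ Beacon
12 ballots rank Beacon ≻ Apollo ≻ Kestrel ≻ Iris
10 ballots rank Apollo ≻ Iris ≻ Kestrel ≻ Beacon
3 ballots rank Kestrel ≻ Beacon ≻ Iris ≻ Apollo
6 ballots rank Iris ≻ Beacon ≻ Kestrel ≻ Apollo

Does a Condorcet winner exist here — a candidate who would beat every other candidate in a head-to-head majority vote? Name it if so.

There is no Condorcet winner

Head-to-head results (37 voters total):
Beacon vs Kestrel: Beacon wins 20–17.
Beacon vs Iris: Iris wins 20–17.
Beacon vs Apollo: Beacon wins 23–14.
Kestrel vs Iris: Kestrel wins 19–18.
Kestrel vs Apollo: Apollo wins 28–9.
Iris vs Apollo: Apollo wins 28–9.
No candidate beats all others: Beacon beats Kestrel beats Iris beats Beacon, a majority cycle.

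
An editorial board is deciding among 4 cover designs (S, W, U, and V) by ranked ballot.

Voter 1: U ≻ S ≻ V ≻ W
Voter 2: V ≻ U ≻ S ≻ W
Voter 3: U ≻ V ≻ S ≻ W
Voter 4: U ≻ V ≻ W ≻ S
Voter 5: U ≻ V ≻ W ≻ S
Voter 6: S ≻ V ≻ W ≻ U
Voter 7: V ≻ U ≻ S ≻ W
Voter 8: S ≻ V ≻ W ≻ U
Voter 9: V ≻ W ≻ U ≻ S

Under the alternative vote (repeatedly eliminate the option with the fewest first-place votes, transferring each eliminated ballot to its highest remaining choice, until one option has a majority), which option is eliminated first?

Round 1: U 4, V 3, S 2, W 0. W has the fewest and is eliminated.
Round 2: U 4, V 3, S 2. S has the fewest and is eliminated.
Round 3: V 5, U 4. V has a majority.

W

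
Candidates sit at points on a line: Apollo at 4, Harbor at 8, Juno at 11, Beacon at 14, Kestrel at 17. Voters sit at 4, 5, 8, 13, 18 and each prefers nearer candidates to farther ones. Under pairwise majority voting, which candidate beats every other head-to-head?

With single-peaked preferences on a line, the Condorcet winner is the candidate closest to the median voter.
The median voter (position 8) is closest to Harbor at 8.
Check: Harbor vs Kestrel — voters closer to Harbor: 3 of 5.

Harbor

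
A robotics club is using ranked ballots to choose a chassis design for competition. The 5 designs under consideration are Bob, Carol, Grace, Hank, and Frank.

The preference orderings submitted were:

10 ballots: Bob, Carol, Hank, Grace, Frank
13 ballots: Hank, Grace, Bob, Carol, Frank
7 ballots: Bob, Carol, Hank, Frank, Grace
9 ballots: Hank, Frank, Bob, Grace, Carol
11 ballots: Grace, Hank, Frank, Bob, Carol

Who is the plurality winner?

First-place vote totals:
  Bob: 17
  Carol: 0
  Grace: 11
  Hank: 22
  Frank: 0
Hank has the most first-place votes.

Hank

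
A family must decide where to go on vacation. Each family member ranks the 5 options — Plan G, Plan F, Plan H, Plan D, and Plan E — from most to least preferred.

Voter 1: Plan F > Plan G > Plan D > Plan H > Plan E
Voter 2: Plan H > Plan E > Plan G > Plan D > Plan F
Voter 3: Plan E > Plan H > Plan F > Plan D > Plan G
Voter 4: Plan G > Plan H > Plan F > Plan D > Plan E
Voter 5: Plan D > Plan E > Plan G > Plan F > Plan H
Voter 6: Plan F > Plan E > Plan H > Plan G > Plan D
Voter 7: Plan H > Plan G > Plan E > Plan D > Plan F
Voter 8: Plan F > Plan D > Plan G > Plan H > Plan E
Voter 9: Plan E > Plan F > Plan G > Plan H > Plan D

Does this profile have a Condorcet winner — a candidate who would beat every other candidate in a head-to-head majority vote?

Head-to-head results (9 voters total):
Plan G vs Plan F: Plan F wins 5–4.
Plan G vs Plan H: Plan G wins 5–4.
Plan G vs Plan D: Plan G wins 6–3.
Plan G vs Plan E: Plan E wins 5–4.
Plan F vs Plan H: Plan F wins 5–4.
Plan F vs Plan D: Plan F wins 6–3.
Plan F vs Plan E: Plan E wins 5–4.
Plan H vs Plan D: Plan H wins 6–3.
Plan H vs Plan E: Plan H wins 5–4.
Plan D vs Plan E: Plan E wins 5–4.
No candidate beats all others: Plan G beats Plan H beats Plan E beats Plan G, a majority cycle.

No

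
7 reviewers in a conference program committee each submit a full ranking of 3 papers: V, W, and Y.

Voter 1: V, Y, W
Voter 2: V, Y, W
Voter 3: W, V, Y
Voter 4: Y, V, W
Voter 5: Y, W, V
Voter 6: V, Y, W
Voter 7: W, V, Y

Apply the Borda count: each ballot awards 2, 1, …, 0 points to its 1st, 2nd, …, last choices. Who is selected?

V

Borda scores:
  V: 2 + 2 + 1 + 1 + 0 + 2 + 1 = 9
  W: 0 + 0 + 2 + 0 + 1 + 0 + 2 = 5
  Y: 1 + 1 + 0 + 2 + 2 + 1 + 0 = 7
V has the highest total.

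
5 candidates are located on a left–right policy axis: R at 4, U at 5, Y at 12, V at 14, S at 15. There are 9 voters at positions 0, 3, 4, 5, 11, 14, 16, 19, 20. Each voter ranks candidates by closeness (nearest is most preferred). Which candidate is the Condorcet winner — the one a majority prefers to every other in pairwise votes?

Y

With single-peaked preferences on a line, the Condorcet winner is the candidate closest to the median voter.
The median voter (position 11) is closest to Y at 12.
Check: Y vs S — voters closer to Y: 5 of 9.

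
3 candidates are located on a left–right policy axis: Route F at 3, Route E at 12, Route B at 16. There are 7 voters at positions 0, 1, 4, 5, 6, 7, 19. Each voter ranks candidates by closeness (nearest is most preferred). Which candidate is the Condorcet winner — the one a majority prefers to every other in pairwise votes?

Route F

With single-peaked preferences on a line, the Condorcet winner is the candidate closest to the median voter.
The median voter (position 5) is closest to Route F at 3.
Check: Route F vs Route B — voters closer to Route F: 6 of 7.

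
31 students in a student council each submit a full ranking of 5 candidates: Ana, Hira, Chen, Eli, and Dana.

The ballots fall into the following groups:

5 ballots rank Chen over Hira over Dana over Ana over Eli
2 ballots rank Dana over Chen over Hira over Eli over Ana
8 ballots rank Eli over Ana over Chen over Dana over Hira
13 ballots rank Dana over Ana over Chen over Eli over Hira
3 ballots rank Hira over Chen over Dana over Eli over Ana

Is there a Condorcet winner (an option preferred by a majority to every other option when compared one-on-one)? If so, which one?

None — there is no Condorcet winner

Head-to-head results (31 voters total):
Ana vs Hira: Ana wins 21–10.
Ana vs Chen: Ana wins 21–10.
Ana vs Eli: Ana wins 18–13.
Ana vs Dana: Dana wins 23–8.
Hira vs Chen: Chen wins 28–3.
Hira vs Eli: Eli wins 21–10.
Hira vs Dana: Dana wins 23–8.
Chen vs Eli: Chen wins 23–8.
Chen vs Dana: Chen wins 16–15.
Eli vs Dana: Dana wins 23–8.
No candidate beats all others: Ana beats Chen beats Dana beats Ana, a majority cycle.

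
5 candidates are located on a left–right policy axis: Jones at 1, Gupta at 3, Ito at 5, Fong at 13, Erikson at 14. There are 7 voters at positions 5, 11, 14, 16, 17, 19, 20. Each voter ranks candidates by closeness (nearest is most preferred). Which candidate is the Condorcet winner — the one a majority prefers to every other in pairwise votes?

Erikson

With single-peaked preferences on a line, the Condorcet winner is the candidate closest to the median voter.
The median voter (position 16) is closest to Erikson at 14.
Check: Erikson vs Ito — voters closer to Erikson: 6 of 7.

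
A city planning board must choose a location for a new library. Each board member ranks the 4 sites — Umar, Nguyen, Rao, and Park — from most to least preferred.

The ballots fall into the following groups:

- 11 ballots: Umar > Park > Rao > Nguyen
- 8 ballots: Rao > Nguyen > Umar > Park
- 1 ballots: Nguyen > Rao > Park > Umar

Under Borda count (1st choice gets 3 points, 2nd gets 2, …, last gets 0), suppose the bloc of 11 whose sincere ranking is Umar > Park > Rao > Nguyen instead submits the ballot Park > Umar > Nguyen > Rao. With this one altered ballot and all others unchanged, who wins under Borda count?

Borda totals with the altered ballot: Umar 30, Nguyen 30, Rao 26, Park 34.
The switch changes the winner from Umar to Park.

Park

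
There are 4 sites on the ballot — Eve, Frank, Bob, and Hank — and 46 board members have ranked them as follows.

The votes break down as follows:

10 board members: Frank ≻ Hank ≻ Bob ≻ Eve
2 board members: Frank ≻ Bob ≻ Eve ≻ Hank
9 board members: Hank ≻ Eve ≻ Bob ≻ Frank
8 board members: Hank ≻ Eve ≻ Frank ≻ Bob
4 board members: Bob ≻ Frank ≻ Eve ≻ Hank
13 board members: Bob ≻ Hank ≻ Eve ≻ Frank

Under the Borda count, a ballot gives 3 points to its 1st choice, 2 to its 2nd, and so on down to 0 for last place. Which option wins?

Hank

Borda scores:
  Eve: 10·0 + 2·1 + 9·2 + 8·2 + 4·1 + 13·1 = 53
  Frank: 10·3 + 2·3 + 9·0 + 8·1 + 4·2 + 13·0 = 52
  Bob: 10·1 + 2·2 + 9·1 + 8·0 + 4·3 + 13·3 = 74
  Hank: 10·2 + 2·0 + 9·3 + 8·3 + 4·0 + 13·2 = 97
Hank has the highest total.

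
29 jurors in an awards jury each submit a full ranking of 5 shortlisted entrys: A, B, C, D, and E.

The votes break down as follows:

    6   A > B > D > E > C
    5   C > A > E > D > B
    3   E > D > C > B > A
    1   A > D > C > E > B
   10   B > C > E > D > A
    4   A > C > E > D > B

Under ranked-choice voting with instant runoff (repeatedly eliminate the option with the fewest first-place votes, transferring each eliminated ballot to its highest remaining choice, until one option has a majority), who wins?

Round 1: A 11, B 10, C 5, E 3, D 0. D has the fewest and is eliminated.
Round 2: A 11, B 10, C 5, E 3. E has the fewest and is eliminated.
Round 3: A 11, B 10, C 8. C has the fewest and is eliminated.
Round 4: A 16, B 13. A has a majority.

A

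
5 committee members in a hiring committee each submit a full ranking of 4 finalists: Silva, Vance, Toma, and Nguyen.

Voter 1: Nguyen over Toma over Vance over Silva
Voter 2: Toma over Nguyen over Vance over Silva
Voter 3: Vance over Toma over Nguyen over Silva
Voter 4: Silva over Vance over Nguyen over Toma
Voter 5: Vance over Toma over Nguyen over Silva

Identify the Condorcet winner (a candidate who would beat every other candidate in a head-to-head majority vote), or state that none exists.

Head-to-head results (5 voters total):
Silva vs Vance: Vance wins 4–1.
Silva vs Toma: Toma wins 4–1.
Silva vs Nguyen: Nguyen wins 4–1.
Vance vs Toma: Vance wins 3–2.
Vance vs Nguyen: Vance wins 3–2.
Toma vs Nguyen: Toma wins 3–2.
Vance beats each rival — Silva (4–1), Toma (3–2), Nguyen (3–2) — so Vance is the Condorcet winner.

Vance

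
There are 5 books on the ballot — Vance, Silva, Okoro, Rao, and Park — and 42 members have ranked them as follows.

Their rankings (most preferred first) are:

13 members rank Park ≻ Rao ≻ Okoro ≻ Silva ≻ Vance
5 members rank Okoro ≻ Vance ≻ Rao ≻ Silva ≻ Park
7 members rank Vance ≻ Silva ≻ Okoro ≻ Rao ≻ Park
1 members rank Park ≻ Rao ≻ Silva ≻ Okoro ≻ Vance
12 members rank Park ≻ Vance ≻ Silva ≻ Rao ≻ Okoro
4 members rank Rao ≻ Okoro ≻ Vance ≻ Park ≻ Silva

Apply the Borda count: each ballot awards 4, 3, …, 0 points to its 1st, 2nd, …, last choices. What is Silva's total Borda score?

65

Borda scores:
  Vance: 13·0 + 5·3 + 7·4 + 0 + 12·3 + 4·2 = 87
  Silva: 13·1 + 5·1 + 7·3 + 2 + 12·2 + 4·0 = 65
  Okoro: 13·2 + 5·4 + 7·2 + 1 + 12·0 + 4·3 = 73
  Rao: 13·3 + 5·2 + 7·1 + 3 + 12·1 + 4·4 = 87
  Park: 13·4 + 5·0 + 7·0 + 4 + 12·4 + 4·1 = 108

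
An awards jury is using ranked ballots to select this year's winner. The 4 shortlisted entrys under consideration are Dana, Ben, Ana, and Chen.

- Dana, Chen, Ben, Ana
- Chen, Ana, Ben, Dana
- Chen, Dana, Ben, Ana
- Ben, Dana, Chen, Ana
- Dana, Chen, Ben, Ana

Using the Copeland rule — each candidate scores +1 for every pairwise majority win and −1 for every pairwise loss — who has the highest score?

Pairwise results:
  Dana vs Ben: Dana wins 3–2.
  Dana vs Ana: Dana wins 4–1.
  Dana vs Chen: Dana wins 3–2.
  Ben vs Ana: Ben wins 4–1.
  Ben vs Chen: Chen wins 4–1.
  Ana vs Chen: Chen wins 5–0.
Copeland scores (wins − losses):
  Dana: 3 − 0 = 3
  Ben: 1 − 2 = -1
  Ana: 0 − 3 = -3
  Chen: 2 − 1 = 1
Dana has the best Copeland score.

Dana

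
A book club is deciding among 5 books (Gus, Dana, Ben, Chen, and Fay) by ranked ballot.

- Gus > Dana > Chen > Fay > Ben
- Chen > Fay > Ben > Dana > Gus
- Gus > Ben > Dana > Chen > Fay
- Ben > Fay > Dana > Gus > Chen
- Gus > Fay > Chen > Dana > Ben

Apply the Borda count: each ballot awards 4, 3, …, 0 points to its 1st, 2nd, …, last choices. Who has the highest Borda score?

Borda scores:
  Gus: 4 + 0 + 4 + 1 + 4 = 13
  Dana: 3 + 1 + 2 + 2 + 1 = 9
  Ben: 0 + 2 + 3 + 4 + 0 = 9
  Chen: 2 + 4 + 1 + 0 + 2 = 9
  Fay: 1 + 3 + 0 + 3 + 3 = 10
Gus has the highest total.

Gus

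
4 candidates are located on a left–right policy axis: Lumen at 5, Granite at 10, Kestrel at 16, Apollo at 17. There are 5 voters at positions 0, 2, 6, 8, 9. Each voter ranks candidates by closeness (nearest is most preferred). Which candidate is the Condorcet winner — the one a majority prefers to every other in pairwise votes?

With single-peaked preferences on a line, the Condorcet winner is the candidate closest to the median voter.
The median voter (position 6) is closest to Lumen at 5.
Check: Lumen vs Granite — voters closer to Lumen: 3 of 5.

Lumen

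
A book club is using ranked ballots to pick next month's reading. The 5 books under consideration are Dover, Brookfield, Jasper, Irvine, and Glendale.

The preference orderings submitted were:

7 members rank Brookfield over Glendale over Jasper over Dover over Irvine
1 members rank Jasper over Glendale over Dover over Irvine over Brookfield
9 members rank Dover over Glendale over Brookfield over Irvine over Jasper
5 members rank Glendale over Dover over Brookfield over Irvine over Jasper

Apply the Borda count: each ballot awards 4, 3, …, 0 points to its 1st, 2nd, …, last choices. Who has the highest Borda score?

Glendale

Borda scores:
  Dover: 7·1 + 2 + 9·4 + 5·3 = 60
  Brookfield: 7·4 + 0 + 9·2 + 5·2 = 56
  Jasper: 7·2 + 4 + 9·0 + 5·0 = 18
  Irvine: 7·0 + 1 + 9·1 + 5·1 = 15
  Glendale: 7·3 + 3 + 9·3 + 5·4 = 71
Glendale has the highest total.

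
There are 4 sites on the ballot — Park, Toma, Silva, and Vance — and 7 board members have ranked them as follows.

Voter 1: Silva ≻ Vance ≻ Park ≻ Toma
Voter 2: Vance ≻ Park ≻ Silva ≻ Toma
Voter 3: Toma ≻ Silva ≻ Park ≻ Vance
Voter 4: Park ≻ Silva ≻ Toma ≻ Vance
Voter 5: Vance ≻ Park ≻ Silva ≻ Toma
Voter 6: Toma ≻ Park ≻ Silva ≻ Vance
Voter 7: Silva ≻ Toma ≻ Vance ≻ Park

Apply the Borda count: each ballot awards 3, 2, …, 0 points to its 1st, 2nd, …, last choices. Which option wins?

Borda scores:
  Park: 1 + 2 + 1 + 3 + 2 + 2 + 0 = 11
  Toma: 0 + 0 + 3 + 1 + 0 + 3 + 2 = 9
  Silva: 3 + 1 + 2 + 2 + 1 + 1 + 3 = 13
  Vance: 2 + 3 + 0 + 0 + 3 + 0 + 1 = 9
Silva has the highest total.

Silva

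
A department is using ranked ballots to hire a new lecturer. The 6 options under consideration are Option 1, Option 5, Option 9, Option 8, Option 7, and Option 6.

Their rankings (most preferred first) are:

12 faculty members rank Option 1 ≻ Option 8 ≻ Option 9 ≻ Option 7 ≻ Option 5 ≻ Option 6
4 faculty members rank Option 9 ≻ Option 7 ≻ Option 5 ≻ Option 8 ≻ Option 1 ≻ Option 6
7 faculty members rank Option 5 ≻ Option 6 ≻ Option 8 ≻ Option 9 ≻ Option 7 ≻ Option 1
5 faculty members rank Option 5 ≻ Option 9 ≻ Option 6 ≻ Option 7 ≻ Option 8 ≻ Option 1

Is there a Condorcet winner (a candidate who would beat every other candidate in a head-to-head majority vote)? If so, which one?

Head-to-head results (28 voters total):
Option 1 vs Option 5: Option 5 wins 16–12.
Option 1 vs Option 9: Option 9 wins 16–12.
Option 1 vs Option 8: Option 8 wins 16–12.
Option 1 vs Option 7: Option 7 wins 16–12.
Option 1 vs Option 6: Option 1 wins 16–12.
Option 5 vs Option 9: Option 9 wins 16–12.
Option 5 vs Option 8: Option 5 wins 16–12.
Option 5 vs Option 7: Option 7 wins 16–12.
Option 5 vs Option 6: Option 5 wins 28–0.
Option 9 vs Option 8: Option 8 wins 19–9.
Option 9 vs Option 7: Option 9 wins 28–0.
Option 9 vs Option 6: Option 9 wins 21–7.
Option 8 vs Option 7: Option 8 wins 19–9.
Option 8 vs Option 6: Option 8 wins 16–12.
Option 7 vs Option 6: Option 7 wins 16–12.
No candidate beats all others: Option 5 beats Option 8 beats Option 9 beats Option 5, a majority cycle.

There is no Condorcet winner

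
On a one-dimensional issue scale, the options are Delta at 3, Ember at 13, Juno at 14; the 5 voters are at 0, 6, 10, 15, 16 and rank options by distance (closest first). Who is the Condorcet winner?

Ember

With single-peaked preferences on a line, the Condorcet winner is the candidate closest to the median voter.
The median voter (position 10) is closest to Ember at 13.
Check: Ember vs Juno — voters closer to Ember: 3 of 5.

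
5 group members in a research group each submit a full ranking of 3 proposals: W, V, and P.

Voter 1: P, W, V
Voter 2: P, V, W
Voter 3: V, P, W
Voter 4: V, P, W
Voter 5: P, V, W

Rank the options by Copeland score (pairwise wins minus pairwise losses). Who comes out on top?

Pairwise results:
  W vs V: V wins 4–1.
  W vs P: P wins 5–0.
  V vs P: P wins 3–2.
Copeland scores (wins − losses):
  W: 0 − 2 = -2
  V: 1 − 1 = 0
  P: 2 − 0 = 2
P has the best Copeland score.

P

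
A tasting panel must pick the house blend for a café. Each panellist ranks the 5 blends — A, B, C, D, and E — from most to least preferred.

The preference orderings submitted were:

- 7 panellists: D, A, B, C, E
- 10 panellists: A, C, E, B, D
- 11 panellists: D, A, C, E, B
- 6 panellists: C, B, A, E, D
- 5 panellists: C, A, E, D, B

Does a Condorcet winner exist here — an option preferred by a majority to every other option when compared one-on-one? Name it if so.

Head-to-head results (39 voters total):
A vs B: A wins 33–6.
A vs C: A wins 28–11.
A vs D: A wins 21–18.
A vs E: A wins 39–0.
B vs C: C wins 32–7.
B vs D: D wins 23–16.
B vs E: E wins 26–13.
C vs D: C wins 21–18.
C vs E: C wins 39–0.
D vs E: E wins 21–18.
A beats each rival — B (33–6), C (28–11), D (21–18), E (39–0) — so A is the Condorcet winner.

A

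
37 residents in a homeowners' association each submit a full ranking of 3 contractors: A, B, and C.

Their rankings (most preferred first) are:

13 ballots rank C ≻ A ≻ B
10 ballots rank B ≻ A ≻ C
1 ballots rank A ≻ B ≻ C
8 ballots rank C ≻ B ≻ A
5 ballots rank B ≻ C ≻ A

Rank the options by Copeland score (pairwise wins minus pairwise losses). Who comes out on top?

C

Pairwise results:
  A vs B: B wins 23–14.
  A vs C: C wins 26–11.
  B vs C: C wins 21–16.
Copeland scores (wins − losses):
  A: 0 − 2 = -2
  B: 1 − 1 = 0
  C: 2 − 0 = 2
C has the best Copeland score.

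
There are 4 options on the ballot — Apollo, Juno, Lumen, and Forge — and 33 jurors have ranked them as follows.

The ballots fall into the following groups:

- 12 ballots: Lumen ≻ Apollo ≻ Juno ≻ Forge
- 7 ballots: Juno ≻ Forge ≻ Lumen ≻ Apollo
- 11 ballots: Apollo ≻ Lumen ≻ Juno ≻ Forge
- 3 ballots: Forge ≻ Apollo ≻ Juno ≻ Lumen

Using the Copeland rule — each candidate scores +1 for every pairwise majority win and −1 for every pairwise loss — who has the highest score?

Pairwise results:
  Apollo vs Juno: Apollo wins 26–7.
  Apollo vs Lumen: Lumen wins 19–14.
  Apollo vs Forge: Apollo wins 23–10.
  Juno vs Lumen: Lumen wins 23–10.
  Juno vs Forge: Juno wins 30–3.
  Lumen vs Forge: Lumen wins 23–10.
Copeland scores (wins − losses):
  Apollo: 2 − 1 = 1
  Juno: 1 − 2 = -1
  Lumen: 3 − 0 = 3
  Forge: 0 − 3 = -3
Lumen has the best Copeland score.

Lumen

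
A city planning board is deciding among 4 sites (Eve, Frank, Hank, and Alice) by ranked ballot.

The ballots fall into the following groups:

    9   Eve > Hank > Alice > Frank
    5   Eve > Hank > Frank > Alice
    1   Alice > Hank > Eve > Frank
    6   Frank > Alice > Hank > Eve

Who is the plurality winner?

Eve

First-place vote totals:
  Eve: 14
  Frank: 6
  Hank: 0
  Alice: 1
Eve has the most first-place votes.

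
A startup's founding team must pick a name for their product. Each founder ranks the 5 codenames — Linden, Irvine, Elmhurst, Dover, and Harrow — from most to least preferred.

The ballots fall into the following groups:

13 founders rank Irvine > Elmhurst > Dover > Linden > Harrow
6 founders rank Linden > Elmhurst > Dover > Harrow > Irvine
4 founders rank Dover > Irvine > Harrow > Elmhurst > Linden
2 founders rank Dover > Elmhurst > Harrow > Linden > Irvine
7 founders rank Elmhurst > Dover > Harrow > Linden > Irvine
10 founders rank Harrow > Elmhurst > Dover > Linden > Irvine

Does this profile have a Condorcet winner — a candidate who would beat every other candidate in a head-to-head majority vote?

Head-to-head results (42 voters total):
Linden vs Irvine: Linden wins 25–17.
Linden vs Elmhurst: Elmhurst wins 36–6.
Linden vs Dover: Dover wins 36–6.
Linden vs Harrow: Harrow wins 23–19.
Irvine vs Elmhurst: Elmhurst wins 25–17.
Irvine vs Dover: Dover wins 29–13.
Irvine vs Harrow: Harrow wins 25–17.
Elmhurst vs Dover: Elmhurst wins 36–6.
Elmhurst vs Harrow: Elmhurst wins 28–14.
Dover vs Harrow: Dover wins 32–10.
Elmhurst beats each rival — Linden (36–6), Irvine (25–17), Dover (36–6), Harrow (28–14) — so Elmhurst is the Condorcet winner.

Yes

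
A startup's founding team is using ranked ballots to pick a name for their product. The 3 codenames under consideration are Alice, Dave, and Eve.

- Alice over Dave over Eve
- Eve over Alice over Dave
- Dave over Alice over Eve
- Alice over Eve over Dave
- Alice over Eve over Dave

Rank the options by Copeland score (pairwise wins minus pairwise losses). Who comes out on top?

Pairwise results:
  Alice vs Dave: Alice wins 4–1.
  Alice vs Eve: Alice wins 4–1.
  Dave vs Eve: Eve wins 3–2.
Copeland scores (wins − losses):
  Alice: 2 − 0 = 2
  Dave: 0 − 2 = -2
  Eve: 1 − 1 = 0
Alice has the best Copeland score.

Alice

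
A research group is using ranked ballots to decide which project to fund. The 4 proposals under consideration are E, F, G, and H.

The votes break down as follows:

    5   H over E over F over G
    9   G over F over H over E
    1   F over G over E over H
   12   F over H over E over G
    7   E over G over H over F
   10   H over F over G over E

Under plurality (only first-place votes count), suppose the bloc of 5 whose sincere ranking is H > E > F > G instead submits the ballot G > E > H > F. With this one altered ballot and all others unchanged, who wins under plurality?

First-place totals with the altered ballot: E 7, F 13, G 14, H 10.
The switch changes the winner from H to G.

G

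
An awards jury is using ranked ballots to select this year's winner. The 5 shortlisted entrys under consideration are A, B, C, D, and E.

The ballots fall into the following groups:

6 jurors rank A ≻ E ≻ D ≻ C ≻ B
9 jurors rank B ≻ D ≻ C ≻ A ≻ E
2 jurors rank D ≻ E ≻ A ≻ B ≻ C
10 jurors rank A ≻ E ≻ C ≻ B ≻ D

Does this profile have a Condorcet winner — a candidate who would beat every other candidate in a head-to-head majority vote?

Head-to-head results (27 voters total):
A vs B: A wins 18–9.
A vs C: A wins 18–9.
A vs D: A wins 16–11.
A vs E: A wins 25–2.
B vs C: C wins 16–11.
B vs D: B wins 19–8.
B vs E: E wins 18–9.
C vs D: D wins 17–10.
C vs E: E wins 18–9.
D vs E: E wins 16–11.
A beats each rival — B (18–9), C (18–9), D (16–11), E (25–2) — so A is the Condorcet winner.

Yes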